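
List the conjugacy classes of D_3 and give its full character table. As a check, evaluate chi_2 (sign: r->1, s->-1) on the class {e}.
Conjugacy classes: {e} of size 1, {r^1, r^2} of size 2, {s, sr, ..., sr^2} of size 3.
Character table:
  irrep \ class              {e} (size 1)  {r^1, r^2} (size 2)  {s, sr, ..., sr^2} (size 3)
  chi_1 (triv)               1             1                    1                          
  chi_2 (sign: r->1, s->-1)  1             1                    -1                         
  chi_3 (2d, j=1)            2             -1                   0                          

Spot check: chi_2 (sign: r->1, s->-1) on {e} = 1.

Argument: D_3 has order 2*3 = 6 with 3 conjugacy classes, hence 3 irreducibles. Sum of squared dims 1 + 1 + 4 = 6 = |G|. Linear characters come from the abelianisation; the 2-dimensional irreps have character r^k -> 2*cos(2*pi*j*k/3), reflections -> 0.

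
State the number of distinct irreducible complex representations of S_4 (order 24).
5

Why: The number of irreducible complex representations of a finite group equals its number of conjugacy classes. Conjugacy classes in S_4 correspond to cycle types, i.e. partitions of 4; there are p(4) = 5 of them, so S_4 (order 24) has exactly 5 irreducible complex representations.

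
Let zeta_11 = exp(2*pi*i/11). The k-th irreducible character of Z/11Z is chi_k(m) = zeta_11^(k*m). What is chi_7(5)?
chi_7(5) = zeta_11^35 = exp(4*I*pi/11)

chi_7(5) = zeta_11^(7*5) = zeta_11^35. Since zeta_11^11 = 1, this equals zeta_11^2 = exp(2*pi*i*2/11) = exp(4*I*pi/11).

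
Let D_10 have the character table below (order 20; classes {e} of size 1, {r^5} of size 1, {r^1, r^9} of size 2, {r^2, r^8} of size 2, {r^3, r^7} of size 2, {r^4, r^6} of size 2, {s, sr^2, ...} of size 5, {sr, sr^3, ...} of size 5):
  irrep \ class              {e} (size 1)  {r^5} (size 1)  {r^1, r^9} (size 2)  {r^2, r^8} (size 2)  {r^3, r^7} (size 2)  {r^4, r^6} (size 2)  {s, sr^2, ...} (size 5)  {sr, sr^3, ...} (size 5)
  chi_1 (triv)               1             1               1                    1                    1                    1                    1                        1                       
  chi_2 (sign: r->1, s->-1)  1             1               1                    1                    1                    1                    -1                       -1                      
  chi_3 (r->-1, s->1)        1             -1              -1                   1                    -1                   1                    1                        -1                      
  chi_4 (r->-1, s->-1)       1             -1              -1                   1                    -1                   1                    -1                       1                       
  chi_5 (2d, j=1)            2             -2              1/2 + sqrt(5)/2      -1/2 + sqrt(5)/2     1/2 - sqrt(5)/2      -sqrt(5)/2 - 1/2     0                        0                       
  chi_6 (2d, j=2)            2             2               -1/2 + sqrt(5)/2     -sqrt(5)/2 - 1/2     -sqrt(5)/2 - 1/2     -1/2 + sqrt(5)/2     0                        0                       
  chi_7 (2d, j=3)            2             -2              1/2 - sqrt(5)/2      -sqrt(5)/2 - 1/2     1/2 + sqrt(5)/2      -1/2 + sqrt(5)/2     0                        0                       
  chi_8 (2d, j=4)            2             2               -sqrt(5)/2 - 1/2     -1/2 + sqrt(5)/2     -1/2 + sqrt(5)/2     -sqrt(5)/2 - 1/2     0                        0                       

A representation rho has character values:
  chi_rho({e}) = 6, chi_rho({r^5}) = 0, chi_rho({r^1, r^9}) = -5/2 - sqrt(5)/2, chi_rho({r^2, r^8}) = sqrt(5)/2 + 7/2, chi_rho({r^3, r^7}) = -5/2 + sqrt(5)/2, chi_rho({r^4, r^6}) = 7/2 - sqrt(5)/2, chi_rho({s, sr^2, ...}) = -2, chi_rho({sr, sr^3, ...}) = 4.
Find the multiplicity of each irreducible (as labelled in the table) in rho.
Multiplicities: chi_1: 1, chi_2: 0, chi_3: 0, chi_4: 3, chi_5: 0, chi_6: 0, chi_7: 0, chi_8: 1.

Justification: Use <chi_rho, chi> = (1/|G|) sum_C |C| * chi_rho(C) * conj(chi(C)) with |G| = 20 for each irreducible chi in the table:
  <chi_rho, chi_1> = (1/20)[1*(6)*conj(1) + 1*(0)*conj(1) + 2*(-5/2 - sqrt(5)/2)*conj(1) + 2*(sqrt(5)/2 + 7/2)*conj(1) + 2*(-5/2 + sqrt(5)/2)*conj(1) + 2*(7/2 - sqrt(5)/2)*conj(1) + 5*(-2)*conj(1) + 5*(4)*conj(1)]
      = (1/20)[(6) + (0) + (-5 - sqrt(5)) + (sqrt(5) + 7) + (-5 + sqrt(5)) + (7 - sqrt(5)) + (-10) + (20)] = 20/20 = 1
  <chi_rho, chi_2> = (1/20)[1*(6)*conj(1) + 1*(0)*conj(1) + 2*(-5/2 - sqrt(5)/2)*conj(1) + 2*(sqrt(5)/2 + 7/2)*conj(1) + 2*(-5/2 + sqrt(5)/2)*conj(1) + 2*(7/2 - sqrt(5)/2)*conj(1) + 5*(-2)*conj(-1) + 5*(4)*conj(-1)]
      = (1/20)[(6) + (0) + (-5 - sqrt(5)) + (sqrt(5) + 7) + (-5 + sqrt(5)) + (7 - sqrt(5)) + (10) + (-20)] = 0/20 = 0
  <chi_rho, chi_3> = (1/20)[1*(6)*conj(1) + 1*(0)*conj(-1) + 2*(-5/2 - sqrt(5)/2)*conj(-1) + 2*(sqrt(5)/2 + 7/2)*conj(1) + 2*(-5/2 + sqrt(5)/2)*conj(-1) + 2*(7/2 - sqrt(5)/2)*conj(1) + 5*(-2)*conj(1) + 5*(4)*conj(-1)]
      = (1/20)[(6) + (0) + (sqrt(5) + 5) + (sqrt(5) + 7) + (5 - sqrt(5)) + (7 - sqrt(5)) + (-10) + (-20)] = 0/20 = 0
  <chi_rho, chi_4> = (1/20)[1*(6)*conj(1) + 1*(0)*conj(-1) + 2*(-5/2 - sqrt(5)/2)*conj(-1) + 2*(sqrt(5)/2 + 7/2)*conj(1) + 2*(-5/2 + sqrt(5)/2)*conj(-1) + 2*(7/2 - sqrt(5)/2)*conj(1) + 5*(-2)*conj(-1) + 5*(4)*conj(1)]
      = (1/20)[(6) + (0) + (sqrt(5) + 5) + (sqrt(5) + 7) + (5 - sqrt(5)) + (7 - sqrt(5)) + (10) + (20)] = 60/20 = 3
  <chi_rho, chi_5> = (1/20)[1*(6)*conj(2) + 1*(0)*conj(-2) + 2*(-5/2 - sqrt(5)/2)*conj(1/2 + sqrt(5)/2) + 2*(sqrt(5)/2 + 7/2)*conj(-1/2 + sqrt(5)/2) + 2*(-5/2 + sqrt(5)/2)*conj(1/2 - sqrt(5)/2) + 2*(7/2 - sqrt(5)/2)*conj(-sqrt(5)/2 - 1/2) + 5*(-2)*conj(0) + 5*(4)*conj(0)]
      = (1/20)[(12) + (0) + (-3*sqrt(5) - 5) + (-1 + 3*sqrt(5)) + (-5 + 3*sqrt(5)) + (-3*sqrt(5) - 1) + (0) + (0)] = 0/20 = 0
  <chi_rho, chi_6> = (1/20)[1*(6)*conj(2) + 1*(0)*conj(2) + 2*(-5/2 - sqrt(5)/2)*conj(-1/2 + sqrt(5)/2) + 2*(sqrt(5)/2 + 7/2)*conj(-sqrt(5)/2 - 1/2) + 2*(-5/2 + sqrt(5)/2)*conj(-sqrt(5)/2 - 1/2) + 2*(7/2 - sqrt(5)/2)*conj(-1/2 + sqrt(5)/2) + 5*(-2)*conj(0) + 5*(4)*conj(0)]
      = (1/20)[(12) + (0) + (-2*sqrt(5)) + (-4*sqrt(5) - 6) + (2*sqrt(5)) + (-6 + 4*sqrt(5)) + (0) + (0)] = 0/20 = 0
  <chi_rho, chi_7> = (1/20)[1*(6)*conj(2) + 1*(0)*conj(-2) + 2*(-5/2 - sqrt(5)/2)*conj(1/2 - sqrt(5)/2) + 2*(sqrt(5)/2 + 7/2)*conj(-sqrt(5)/2 - 1/2) + 2*(-5/2 + sqrt(5)/2)*conj(1/2 + sqrt(5)/2) + 2*(7/2 - sqrt(5)/2)*conj(-1/2 + sqrt(5)/2) + 5*(-2)*conj(0) + 5*(4)*conj(0)]
      = (1/20)[(12) + (0) + (2*sqrt(5)) + (-4*sqrt(5) - 6) + (-2*sqrt(5)) + (-6 + 4*sqrt(5)) + (0) + (0)] = 0/20 = 0
  <chi_rho, chi_8> = (1/20)[1*(6)*conj(2) + 1*(0)*conj(2) + 2*(-5/2 - sqrt(5)/2)*conj(-sqrt(5)/2 - 1/2) + 2*(sqrt(5)/2 + 7/2)*conj(-1/2 + sqrt(5)/2) + 2*(-5/2 + sqrt(5)/2)*conj(-1/2 + sqrt(5)/2) + 2*(7/2 - sqrt(5)/2)*conj(-sqrt(5)/2 - 1/2) + 5*(-2)*conj(0) + 5*(4)*conj(0)]
      = (1/20)[(12) + (0) + (5 + 3*sqrt(5)) + (-1 + 3*sqrt(5)) + (5 - 3*sqrt(5)) + (-3*sqrt(5) - 1) + (0) + (0)] = 20/20 = 1
Dimension check: dim(rho) = sum (mult * dim) = 1*1 + 0*1 + 0*1 + 3*1 + 0*2 + 0*2 + 0*2 + 1*2 = 6 = chi_rho(e) = 6.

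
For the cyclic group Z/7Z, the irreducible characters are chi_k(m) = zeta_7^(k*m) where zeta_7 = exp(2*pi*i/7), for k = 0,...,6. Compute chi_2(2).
chi_2(2) = zeta_7^4 = exp(-6*I*pi/7)

Derivation: chi_2(2) = zeta_7^(2*2) = zeta_7^4. Since zeta_7^7 = 1, this equals zeta_7^4 = exp(2*pi*i*4/7) = exp(-6*I*pi/7).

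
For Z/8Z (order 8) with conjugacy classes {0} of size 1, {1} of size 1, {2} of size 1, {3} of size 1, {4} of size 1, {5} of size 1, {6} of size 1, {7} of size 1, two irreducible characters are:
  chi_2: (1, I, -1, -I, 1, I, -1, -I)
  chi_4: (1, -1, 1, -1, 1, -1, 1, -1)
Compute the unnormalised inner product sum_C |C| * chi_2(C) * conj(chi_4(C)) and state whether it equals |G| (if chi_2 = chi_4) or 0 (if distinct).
Sum = 0; so <chi_2, chi_4> = 0 (distinct irreducibles are orthogonal).

Compute term by term over conjugacy classes (|C| * chi_2(C) * conj(chi_4(C))):
  1*(1)*conj(1) + 1*(I)*conj(-1) + 1*(-1)*conj(1) + 1*(-I)*conj(-1) + 1*(1)*conj(1) + 1*(I)*conj(-1) + 1*(-1)*conj(1) + 1*(-I)*conj(-1)
  = (1) + (-I) + (-1) + (I) + (1) + (-I) + (-1) + (I)
  = 0.
(Exp terms are combined using exp(i*s)*conj(exp(i*t)) = exp(i*(s-t)), and sums of them are collapsed using the identity that for every m > 1 the m distinct m-th roots of unity sum to 0, e.g. 1 + exp(2*I*pi/3) + exp(-2*I*pi/3) = 0.)
Dividing by |G| = 8 gives 0/8 = 0, matching the row-orthogonality relation <chi_2, chi_4> = [chi_2 = chi_4].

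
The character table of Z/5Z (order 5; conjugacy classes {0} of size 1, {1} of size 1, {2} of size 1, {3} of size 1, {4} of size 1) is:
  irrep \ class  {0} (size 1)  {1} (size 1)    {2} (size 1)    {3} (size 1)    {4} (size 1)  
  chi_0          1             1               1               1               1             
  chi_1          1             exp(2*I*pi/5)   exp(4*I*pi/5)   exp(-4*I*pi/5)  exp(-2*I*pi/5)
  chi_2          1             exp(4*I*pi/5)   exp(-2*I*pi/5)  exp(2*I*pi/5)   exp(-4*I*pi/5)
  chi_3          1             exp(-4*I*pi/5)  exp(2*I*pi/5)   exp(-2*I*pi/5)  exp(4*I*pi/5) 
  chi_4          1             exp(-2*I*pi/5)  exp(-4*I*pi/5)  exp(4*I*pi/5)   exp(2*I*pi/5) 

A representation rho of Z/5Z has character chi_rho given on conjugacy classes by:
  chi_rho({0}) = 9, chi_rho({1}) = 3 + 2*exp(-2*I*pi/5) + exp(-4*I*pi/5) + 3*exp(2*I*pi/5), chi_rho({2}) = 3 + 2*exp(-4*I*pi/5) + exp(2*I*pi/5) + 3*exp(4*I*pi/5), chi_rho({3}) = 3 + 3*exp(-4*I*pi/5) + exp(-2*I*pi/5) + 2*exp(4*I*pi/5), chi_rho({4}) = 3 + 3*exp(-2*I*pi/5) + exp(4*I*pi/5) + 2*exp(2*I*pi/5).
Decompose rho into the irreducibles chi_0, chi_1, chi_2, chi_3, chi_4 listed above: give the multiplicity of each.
Multiplicities: chi_0: 3, chi_1: 3, chi_2: 0, chi_3: 1, chi_4: 2.

Reasoning: Use <chi_rho, chi> = (1/|G|) sum_C |C| * chi_rho(C) * conj(chi(C)) with |G| = 5 for each irreducible chi in the table:
  <chi_rho, chi_0> = (1/5)[1*(9)*conj(1) + 1*(3 + 2*exp(-2*I*pi/5) + exp(-4*I*pi/5) + 3*exp(2*I*pi/5))*conj(1) + 1*(3 + 2*exp(-4*I*pi/5) + exp(2*I*pi/5) + 3*exp(4*I*pi/5))*conj(1) + 1*(3 + 3*exp(-4*I*pi/5) + exp(-2*I*pi/5) + 2*exp(4*I*pi/5))*conj(1) + 1*(3 + 3*exp(-2*I*pi/5) + exp(4*I*pi/5) + 2*exp(2*I*pi/5))*conj(1)]
      = (1/5)[(9) + (3 + 2*exp(-2*I*pi/5) + exp(-4*I*pi/5) + 3*exp(2*I*pi/5)) + (3 + 2*exp(-4*I*pi/5) + exp(2*I*pi/5) + 3*exp(4*I*pi/5)) + (3 + 3*exp(-4*I*pi/5) + exp(-2*I*pi/5) + 2*exp(4*I*pi/5)) + (3 + 3*exp(-2*I*pi/5) + exp(4*I*pi/5) + 2*exp(2*I*pi/5))] = 15/5 = 3
  <chi_rho, chi_1> = (1/5)[1*(9)*conj(1) + 1*(3 + 2*exp(-2*I*pi/5) + exp(-4*I*pi/5) + 3*exp(2*I*pi/5))*conj(exp(2*I*pi/5)) + 1*(3 + 2*exp(-4*I*pi/5) + exp(2*I*pi/5) + 3*exp(4*I*pi/5))*conj(exp(4*I*pi/5)) + 1*(3 + 3*exp(-4*I*pi/5) + exp(-2*I*pi/5) + 2*exp(4*I*pi/5))*conj(exp(-4*I*pi/5)) + 1*(3 + 3*exp(-2*I*pi/5) + exp(4*I*pi/5) + 2*exp(2*I*pi/5))*conj(exp(-2*I*pi/5))]
      = (1/5)[(9) + (3 + 3*exp(-2*I*pi/5) + 2*exp(-4*I*pi/5) + exp(4*I*pi/5)) + (3 + 3*exp(-4*I*pi/5) + exp(-2*I*pi/5) + 2*exp(2*I*pi/5)) + (3 + 2*exp(-2*I*pi/5) + exp(2*I*pi/5) + 3*exp(4*I*pi/5)) + (3 + exp(-4*I*pi/5) + 2*exp(4*I*pi/5) + 3*exp(2*I*pi/5))] = 15/5 = 3
  <chi_rho, chi_2> = (1/5)[1*(9)*conj(1) + 1*(3 + 2*exp(-2*I*pi/5) + exp(-4*I*pi/5) + 3*exp(2*I*pi/5))*conj(exp(4*I*pi/5)) + 1*(3 + 2*exp(-4*I*pi/5) + exp(2*I*pi/5) + 3*exp(4*I*pi/5))*conj(exp(-2*I*pi/5)) + 1*(3 + 3*exp(-4*I*pi/5) + exp(-2*I*pi/5) + 2*exp(4*I*pi/5))*conj(exp(2*I*pi/5)) + 1*(3 + 3*exp(-2*I*pi/5) + exp(4*I*pi/5) + 2*exp(2*I*pi/5))*conj(exp(-4*I*pi/5))]
      = (1/5)[(9) + (3*exp(-2*I*pi/5) + 3*exp(-4*I*pi/5) + exp(2*I*pi/5) + 2*exp(4*I*pi/5)) + (2*exp(-2*I*pi/5) + 3*exp(-4*I*pi/5) + exp(4*I*pi/5) + 3*exp(2*I*pi/5)) + (3*exp(-2*I*pi/5) + exp(-4*I*pi/5) + 3*exp(4*I*pi/5) + 2*exp(2*I*pi/5)) + (2*exp(-4*I*pi/5) + exp(-2*I*pi/5) + 3*exp(4*I*pi/5) + 3*exp(2*I*pi/5))] = 0/5 = 0
  <chi_rho, chi_3> = (1/5)[1*(9)*conj(1) + 1*(3 + 2*exp(-2*I*pi/5) + exp(-4*I*pi/5) + 3*exp(2*I*pi/5))*conj(exp(-4*I*pi/5)) + 1*(3 + 2*exp(-4*I*pi/5) + exp(2*I*pi/5) + 3*exp(4*I*pi/5))*conj(exp(2*I*pi/5)) + 1*(3 + 3*exp(-4*I*pi/5) + exp(-2*I*pi/5) + 2*exp(4*I*pi/5))*conj(exp(-2*I*pi/5)) + 1*(3 + 3*exp(-2*I*pi/5) + exp(4*I*pi/5) + 2*exp(2*I*pi/5))*conj(exp(4*I*pi/5))]
      = (1/5)[(9) + (1 + 3*exp(-4*I*pi/5) + 3*exp(4*I*pi/5) + 2*exp(2*I*pi/5)) + (1 + 3*exp(-2*I*pi/5) + 2*exp(4*I*pi/5) + 3*exp(2*I*pi/5)) + (1 + 3*exp(-2*I*pi/5) + 2*exp(-4*I*pi/5) + 3*exp(2*I*pi/5)) + (1 + 2*exp(-2*I*pi/5) + 3*exp(-4*I*pi/5) + 3*exp(4*I*pi/5))] = 5/5 = 1
  <chi_rho, chi_4> = (1/5)[1*(9)*conj(1) + 1*(3 + 2*exp(-2*I*pi/5) + exp(-4*I*pi/5) + 3*exp(2*I*pi/5))*conj(exp(-2*I*pi/5)) + 1*(3 + 2*exp(-4*I*pi/5) + exp(2*I*pi/5) + 3*exp(4*I*pi/5))*conj(exp(-4*I*pi/5)) + 1*(3 + 3*exp(-4*I*pi/5) + exp(-2*I*pi/5) + 2*exp(4*I*pi/5))*conj(exp(4*I*pi/5)) + 1*(3 + 3*exp(-2*I*pi/5) + exp(4*I*pi/5) + 2*exp(2*I*pi/5))*conj(exp(2*I*pi/5))]
      = (1/5)[(9) + (2 + exp(-2*I*pi/5) + 3*exp(4*I*pi/5) + 3*exp(2*I*pi/5)) + (2 + 3*exp(-2*I*pi/5) + exp(-4*I*pi/5) + 3*exp(4*I*pi/5)) + (2 + 3*exp(-4*I*pi/5) + exp(4*I*pi/5) + 3*exp(2*I*pi/5)) + (2 + 3*exp(-2*I*pi/5) + 3*exp(-4*I*pi/5) + exp(2*I*pi/5))] = 10/5 = 2
(Exp terms are combined using exp(i*s)*conj(exp(i*t)) = exp(i*(s-t)), and sums of them are collapsed using the identity that for every m > 1 the m distinct m-th roots of unity sum to 0, e.g. 1 + exp(2*I*pi/3) + exp(-2*I*pi/3) = 0.)
Dimension check: dim(rho) = sum (mult * dim) = 3*1 + 3*1 + 0*1 + 1*1 + 2*1 = 9 = chi_rho(e) = 9.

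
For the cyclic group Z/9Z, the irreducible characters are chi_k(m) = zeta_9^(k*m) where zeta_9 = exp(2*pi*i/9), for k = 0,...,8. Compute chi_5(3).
chi_5(3) = zeta_9^15 = exp(-2*I*pi/3)

chi_5(3) = zeta_9^(5*3) = zeta_9^15. Since zeta_9^9 = 1, this equals zeta_9^6 = exp(2*pi*i*6/9) = exp(-2*I*pi/3).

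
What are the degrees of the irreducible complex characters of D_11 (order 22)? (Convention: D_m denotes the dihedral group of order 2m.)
Dimensions: 1, 1, 2, 2, 2, 2, 2

Working: There are 7 irreducibles (= number of conjugacy classes). Their dimensions d_i satisfy sum d_i^2 = |G| = 22: 1 + 1 + 4 + 4 + 4 + 4 + 4 = 22.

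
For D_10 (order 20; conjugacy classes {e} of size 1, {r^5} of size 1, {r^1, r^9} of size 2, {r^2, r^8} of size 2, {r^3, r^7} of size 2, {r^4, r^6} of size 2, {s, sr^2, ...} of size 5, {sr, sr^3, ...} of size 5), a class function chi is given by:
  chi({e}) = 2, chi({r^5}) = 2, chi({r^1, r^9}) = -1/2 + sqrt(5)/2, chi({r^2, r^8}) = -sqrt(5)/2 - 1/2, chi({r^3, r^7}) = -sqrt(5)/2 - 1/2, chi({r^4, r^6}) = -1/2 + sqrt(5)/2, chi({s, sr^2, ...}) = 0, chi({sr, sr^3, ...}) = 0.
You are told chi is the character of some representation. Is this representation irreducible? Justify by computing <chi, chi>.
Irreducible: <chi, chi> = 1.

Argument: <chi, chi> = (1/|G|) sum_C |C| * |chi(C)|^2 = (1/20)[1*|2|^2 + 1*|2|^2 + 2*|-1/2 + sqrt(5)/2|^2 + 2*|-sqrt(5)/2 - 1/2|^2 + 2*|-sqrt(5)/2 - 1/2|^2 + 2*|-1/2 + sqrt(5)/2|^2 + 5*|0|^2 + 5*|0|^2]
  = (1/20)[(4) + (4) + (3 - sqrt(5)) + (sqrt(5) + 3) + (sqrt(5) + 3) + (3 - sqrt(5)) + (0) + (0)] = 20/20 = 1.
A character is irreducible iff <chi, chi> = 1, so this representation is irreducible.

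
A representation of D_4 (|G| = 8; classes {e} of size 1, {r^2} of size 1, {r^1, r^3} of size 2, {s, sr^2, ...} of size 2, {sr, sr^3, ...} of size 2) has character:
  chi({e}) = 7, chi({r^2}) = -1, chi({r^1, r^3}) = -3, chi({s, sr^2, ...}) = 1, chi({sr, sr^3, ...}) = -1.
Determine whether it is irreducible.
Not irreducible (reducible): <chi, chi> = 9 > 1.

Why: <chi, chi> = (1/|G|) sum_C |C| * |chi(C)|^2 = (1/8)[1*|7|^2 + 1*|-1|^2 + 2*|-3|^2 + 2*|1|^2 + 2*|-1|^2]
  = (1/8)[(49) + (1) + (18) + (2) + (2)] = 72/8 = 9.
A character is irreducible iff <chi, chi> = 1, so this representation is reducible.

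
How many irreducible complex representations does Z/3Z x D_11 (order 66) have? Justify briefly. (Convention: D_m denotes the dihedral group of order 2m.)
21

Proof sketch: The number of irreducible complex representations of a finite group equals its number of conjugacy classes. For a direct product, #classes(G x H) = #classes(G) * #classes(H). Z/3Z has 3 classes (abelian), D_11 has 7 classes, so 3 * 7 = 21, so Z/3Z x D_11 (order 66) has exactly 21 irreducible complex representations.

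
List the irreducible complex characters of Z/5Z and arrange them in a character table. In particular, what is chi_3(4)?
Character table of Z/5Z (irreps indexed chi_0,...,chi_4 with chi_k(m) = zeta_5^(k*m), zeta_5 = exp(2*pi*i/5)):
  irrep \ class  {0} (size 1)  {1} (size 1)    {2} (size 1)    {3} (size 1)    {4} (size 1)  
  chi_0          1             1               1               1               1             
  chi_1          1             exp(2*I*pi/5)   exp(4*I*pi/5)   exp(-4*I*pi/5)  exp(-2*I*pi/5)
  chi_2          1             exp(4*I*pi/5)   exp(-2*I*pi/5)  exp(2*I*pi/5)   exp(-4*I*pi/5)
  chi_3          1             exp(-4*I*pi/5)  exp(2*I*pi/5)   exp(-2*I*pi/5)  exp(4*I*pi/5) 
  chi_4          1             exp(-2*I*pi/5)  exp(-4*I*pi/5)  exp(4*I*pi/5)   exp(2*I*pi/5) 

Spot check: chi_3(4) = zeta_5^(3*4) = zeta_5^12 = exp(4*I*pi/5).

Details: Z/5Z is abelian, so all 5 irreducible complex representations are 1-dimensional. They are given by chi_k(m) = zeta_5^(k*m) for k = 0,...,4. Row orthogonality: sum_m chi_k(m) conj(chi_l(m)) = 5 * [k = l].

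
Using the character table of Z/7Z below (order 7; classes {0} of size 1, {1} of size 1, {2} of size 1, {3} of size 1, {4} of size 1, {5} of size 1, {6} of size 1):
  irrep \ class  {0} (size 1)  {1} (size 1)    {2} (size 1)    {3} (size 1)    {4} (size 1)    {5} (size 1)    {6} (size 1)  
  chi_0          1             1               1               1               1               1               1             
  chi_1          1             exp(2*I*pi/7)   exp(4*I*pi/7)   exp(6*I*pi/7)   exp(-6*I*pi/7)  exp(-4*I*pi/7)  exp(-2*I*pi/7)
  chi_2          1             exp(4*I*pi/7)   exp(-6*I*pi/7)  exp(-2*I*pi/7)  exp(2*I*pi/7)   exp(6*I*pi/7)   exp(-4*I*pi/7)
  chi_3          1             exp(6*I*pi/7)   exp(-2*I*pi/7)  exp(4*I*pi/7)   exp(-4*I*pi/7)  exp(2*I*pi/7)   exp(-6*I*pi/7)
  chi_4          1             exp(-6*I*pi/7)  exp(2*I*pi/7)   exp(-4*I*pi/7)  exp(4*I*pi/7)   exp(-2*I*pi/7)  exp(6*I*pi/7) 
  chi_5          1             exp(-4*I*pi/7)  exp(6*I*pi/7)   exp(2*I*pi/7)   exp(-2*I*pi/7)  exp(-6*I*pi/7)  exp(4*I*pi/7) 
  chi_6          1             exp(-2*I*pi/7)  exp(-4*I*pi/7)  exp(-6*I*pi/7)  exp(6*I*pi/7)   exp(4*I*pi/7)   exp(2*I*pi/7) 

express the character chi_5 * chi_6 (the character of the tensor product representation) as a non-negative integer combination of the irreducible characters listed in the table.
chi_5 tensor chi_6 = chi_4 (all other irreducibles have multiplicity 0).

Derivation: The character of a tensor product is the pointwise product (chi_5 * chi_6)(C) = chi_5(C) * chi_6(C):
  {0}: (1)*(1), {1}: (exp(-4*I*pi/7))*(exp(-2*I*pi/7)), {2}: (exp(6*I*pi/7))*(exp(-4*I*pi/7)), {3}: (exp(2*I*pi/7))*(exp(-6*I*pi/7)), {4}: (exp(-2*I*pi/7))*(exp(6*I*pi/7)), {5}: (exp(-6*I*pi/7))*(exp(4*I*pi/7)), {6}: (exp(4*I*pi/7))*(exp(2*I*pi/7))
so (chi_5 * chi_6) takes values
  {0} -> 1, {1} -> exp(-6*I*pi/7), {2} -> exp(2*I*pi/7), {3} -> exp(-4*I*pi/7), {4} -> exp(4*I*pi/7), {5} -> exp(-2*I*pi/7), {6} -> exp(6*I*pi/7).
Now take the inner product of this character with each irreducible chi from the table, <chi_5*chi_6, chi> = (1/7) sum_C |C| (chi_5*chi_6)(C) conj(chi(C)):
  <chi_5*chi_6, chi_0> = (1/7)[1*(1)*conj(1) + 1*(exp(-6*I*pi/7))*conj(1) + 1*(exp(2*I*pi/7))*conj(1) + 1*(exp(-4*I*pi/7))*conj(1) + 1*(exp(4*I*pi/7))*conj(1) + 1*(exp(-2*I*pi/7))*conj(1) + 1*(exp(6*I*pi/7))*conj(1)]
      = (1/7)[(1) + (exp(-6*I*pi/7)) + (exp(2*I*pi/7)) + (exp(-4*I*pi/7)) + (exp(4*I*pi/7)) + (exp(-2*I*pi/7)) + (exp(6*I*pi/7))] = 0/7 = 0
  <chi_5*chi_6, chi_1> = (1/7)[1*(1)*conj(1) + 1*(exp(-6*I*pi/7))*conj(exp(2*I*pi/7)) + 1*(exp(2*I*pi/7))*conj(exp(4*I*pi/7)) + 1*(exp(-4*I*pi/7))*conj(exp(6*I*pi/7)) + 1*(exp(4*I*pi/7))*conj(exp(-6*I*pi/7)) + 1*(exp(-2*I*pi/7))*conj(exp(-4*I*pi/7)) + 1*(exp(6*I*pi/7))*conj(exp(-2*I*pi/7))]
      = (1/7)[(1) + (exp(6*I*pi/7)) + (exp(-2*I*pi/7)) + (exp(4*I*pi/7)) + (exp(-4*I*pi/7)) + (exp(2*I*pi/7)) + (exp(-6*I*pi/7))] = 0/7 = 0
  <chi_5*chi_6, chi_2> = (1/7)[1*(1)*conj(1) + 1*(exp(-6*I*pi/7))*conj(exp(4*I*pi/7)) + 1*(exp(2*I*pi/7))*conj(exp(-6*I*pi/7)) + 1*(exp(-4*I*pi/7))*conj(exp(-2*I*pi/7)) + 1*(exp(4*I*pi/7))*conj(exp(2*I*pi/7)) + 1*(exp(-2*I*pi/7))*conj(exp(6*I*pi/7)) + 1*(exp(6*I*pi/7))*conj(exp(-4*I*pi/7))]
      = (1/7)[(1) + (exp(4*I*pi/7)) + (exp(-6*I*pi/7)) + (exp(-2*I*pi/7)) + (exp(2*I*pi/7)) + (exp(6*I*pi/7)) + (exp(-4*I*pi/7))] = 0/7 = 0
  <chi_5*chi_6, chi_3> = (1/7)[1*(1)*conj(1) + 1*(exp(-6*I*pi/7))*conj(exp(6*I*pi/7)) + 1*(exp(2*I*pi/7))*conj(exp(-2*I*pi/7)) + 1*(exp(-4*I*pi/7))*conj(exp(4*I*pi/7)) + 1*(exp(4*I*pi/7))*conj(exp(-4*I*pi/7)) + 1*(exp(-2*I*pi/7))*conj(exp(2*I*pi/7)) + 1*(exp(6*I*pi/7))*conj(exp(-6*I*pi/7))]
      = (1/7)[(1) + (exp(2*I*pi/7)) + (exp(4*I*pi/7)) + (exp(6*I*pi/7)) + (exp(-6*I*pi/7)) + (exp(-4*I*pi/7)) + (exp(-2*I*pi/7))] = 0/7 = 0
  <chi_5*chi_6, chi_4> = (1/7)[1*(1)*conj(1) + 1*(exp(-6*I*pi/7))*conj(exp(-6*I*pi/7)) + 1*(exp(2*I*pi/7))*conj(exp(2*I*pi/7)) + 1*(exp(-4*I*pi/7))*conj(exp(-4*I*pi/7)) + 1*(exp(4*I*pi/7))*conj(exp(4*I*pi/7)) + 1*(exp(-2*I*pi/7))*conj(exp(-2*I*pi/7)) + 1*(exp(6*I*pi/7))*conj(exp(6*I*pi/7))]
      = (1/7)[(1) + (1) + (1) + (1) + (1) + (1) + (1)] = 7/7 = 1
  <chi_5*chi_6, chi_5> = (1/7)[1*(1)*conj(1) + 1*(exp(-6*I*pi/7))*conj(exp(-4*I*pi/7)) + 1*(exp(2*I*pi/7))*conj(exp(6*I*pi/7)) + 1*(exp(-4*I*pi/7))*conj(exp(2*I*pi/7)) + 1*(exp(4*I*pi/7))*conj(exp(-2*I*pi/7)) + 1*(exp(-2*I*pi/7))*conj(exp(-6*I*pi/7)) + 1*(exp(6*I*pi/7))*conj(exp(4*I*pi/7))]
      = (1/7)[(1) + (exp(-2*I*pi/7)) + (exp(-4*I*pi/7)) + (exp(-6*I*pi/7)) + (exp(6*I*pi/7)) + (exp(4*I*pi/7)) + (exp(2*I*pi/7))] = 0/7 = 0
  <chi_5*chi_6, chi_6> = (1/7)[1*(1)*conj(1) + 1*(exp(-6*I*pi/7))*conj(exp(-2*I*pi/7)) + 1*(exp(2*I*pi/7))*conj(exp(-4*I*pi/7)) + 1*(exp(-4*I*pi/7))*conj(exp(-6*I*pi/7)) + 1*(exp(4*I*pi/7))*conj(exp(6*I*pi/7)) + 1*(exp(-2*I*pi/7))*conj(exp(4*I*pi/7)) + 1*(exp(6*I*pi/7))*conj(exp(2*I*pi/7))]
      = (1/7)[(1) + (exp(-4*I*pi/7)) + (exp(6*I*pi/7)) + (exp(2*I*pi/7)) + (exp(-2*I*pi/7)) + (exp(-6*I*pi/7)) + (exp(4*I*pi/7))] = 0/7 = 0
(Exp terms are combined using exp(i*s)*conj(exp(i*t)) = exp(i*(s-t)), and sums of them are collapsed using the identity that for every m > 1 the m distinct m-th roots of unity sum to 0, e.g. 1 + exp(2*I*pi/3) + exp(-2*I*pi/3) = 0.)
Hence the multiplicities are chi_4: 1. Dimension check: dim(chi_5)*dim(chi_6) = 1*1 = 1 and sum (mult * dim) = 1*1 = 1.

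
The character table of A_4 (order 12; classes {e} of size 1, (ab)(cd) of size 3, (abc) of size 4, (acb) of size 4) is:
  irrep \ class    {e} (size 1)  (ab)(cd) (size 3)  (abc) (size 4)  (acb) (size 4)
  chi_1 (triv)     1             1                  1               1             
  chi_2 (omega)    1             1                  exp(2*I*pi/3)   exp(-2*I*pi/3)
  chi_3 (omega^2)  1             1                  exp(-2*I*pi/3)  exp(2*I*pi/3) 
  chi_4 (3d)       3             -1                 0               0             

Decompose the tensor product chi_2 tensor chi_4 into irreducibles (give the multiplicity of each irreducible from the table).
chi_2 tensor chi_4 = chi_4 (all other irreducibles have multiplicity 0).

Argument: The character of a tensor product is the pointwise product (chi_2 * chi_4)(C) = chi_2(C) * chi_4(C):
  {e}: (1)*(3), (ab)(cd): (1)*(-1), (abc): (exp(2*I*pi/3))*(0), (acb): (exp(-2*I*pi/3))*(0)
so (chi_2 * chi_4) takes values
  {e} -> 3, (ab)(cd) -> -1, (abc) -> 0, (acb) -> 0.
Now take the inner product of this character with each irreducible chi from the table, <chi_2*chi_4, chi> = (1/12) sum_C |C| (chi_2*chi_4)(C) conj(chi(C)):
  <chi_2*chi_4, chi_1> = (1/12)[1*(3)*conj(1) + 3*(-1)*conj(1) + 4*(0)*conj(1) + 4*(0)*conj(1)]
      = (1/12)[(3) + (-3) + (0) + (0)] = 0/12 = 0
  <chi_2*chi_4, chi_2> = (1/12)[1*(3)*conj(1) + 3*(-1)*conj(1) + 4*(0)*conj(exp(2*I*pi/3)) + 4*(0)*conj(exp(-2*I*pi/3))]
      = (1/12)[(3) + (-3) + (0) + (0)] = 0/12 = 0
  <chi_2*chi_4, chi_3> = (1/12)[1*(3)*conj(1) + 3*(-1)*conj(1) + 4*(0)*conj(exp(-2*I*pi/3)) + 4*(0)*conj(exp(2*I*pi/3))]
      = (1/12)[(3) + (-3) + (0) + (0)] = 0/12 = 0
  <chi_2*chi_4, chi_4> = (1/12)[1*(3)*conj(3) + 3*(-1)*conj(-1) + 4*(0)*conj(0) + 4*(0)*conj(0)]
      = (1/12)[(9) + (3) + (0) + (0)] = 12/12 = 1
(Exp terms are combined using exp(i*s)*conj(exp(i*t)) = exp(i*(s-t)), and sums of them are collapsed using the identity that for every m > 1 the m distinct m-th roots of unity sum to 0, e.g. 1 + exp(2*I*pi/3) + exp(-2*I*pi/3) = 0.)
Hence the multiplicities are chi_4: 1. Dimension check: dim(chi_2)*dim(chi_4) = 1*3 = 3 and sum (mult * dim) = 1*3 = 3.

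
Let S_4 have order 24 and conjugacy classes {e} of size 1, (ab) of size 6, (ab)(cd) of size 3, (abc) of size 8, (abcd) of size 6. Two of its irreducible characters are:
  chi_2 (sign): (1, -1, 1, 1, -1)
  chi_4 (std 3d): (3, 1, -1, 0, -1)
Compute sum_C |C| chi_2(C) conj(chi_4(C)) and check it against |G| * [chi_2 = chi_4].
Sum = 0; so <chi_2, chi_4> = 0 (distinct irreducibles are orthogonal).

Argument: Compute term by term over conjugacy classes (|C| * chi_2(C) * conj(chi_4(C))):
  1*(1)*conj(3) + 6*(-1)*conj(1) + 3*(1)*conj(-1) + 8*(1)*conj(0) + 6*(-1)*conj(-1)
  = (3) + (-6) + (-3) + (0) + (6)
  = 0.
Dividing by |G| = 24 gives 0/24 = 0, matching the row-orthogonality relation <chi_2, chi_4> = [chi_2 = chi_4].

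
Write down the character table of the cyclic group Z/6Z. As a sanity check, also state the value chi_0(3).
Character table of Z/6Z (irreps indexed chi_0,...,chi_5 with chi_k(m) = zeta_6^(k*m), zeta_6 = exp(2*pi*i/6)):
  irrep \ class  {0} (size 1)  {1} (size 1)    {2} (size 1)    {3} (size 1)  {4} (size 1)    {5} (size 1)  
  chi_0          1             1               1               1             1               1             
  chi_1          1             exp(I*pi/3)     exp(2*I*pi/3)   -1            exp(-2*I*pi/3)  exp(-I*pi/3)  
  chi_2          1             exp(2*I*pi/3)   exp(-2*I*pi/3)  1             exp(2*I*pi/3)   exp(-2*I*pi/3)
  chi_3          1             -1              1               -1            1               -1            
  chi_4          1             exp(-2*I*pi/3)  exp(2*I*pi/3)   1             exp(-2*I*pi/3)  exp(2*I*pi/3) 
  chi_5          1             exp(-I*pi/3)    exp(-2*I*pi/3)  -1            exp(2*I*pi/3)   exp(I*pi/3)   

Spot check: chi_0(3) = zeta_6^(0*3) = zeta_6^0 = 1.

Working: Z/6Z is abelian, so all 6 irreducible complex representations are 1-dimensional. They are given by chi_k(m) = zeta_6^(k*m) for k = 0,...,5. Row orthogonality: sum_m chi_k(m) conj(chi_l(m)) = 6 * [k = l].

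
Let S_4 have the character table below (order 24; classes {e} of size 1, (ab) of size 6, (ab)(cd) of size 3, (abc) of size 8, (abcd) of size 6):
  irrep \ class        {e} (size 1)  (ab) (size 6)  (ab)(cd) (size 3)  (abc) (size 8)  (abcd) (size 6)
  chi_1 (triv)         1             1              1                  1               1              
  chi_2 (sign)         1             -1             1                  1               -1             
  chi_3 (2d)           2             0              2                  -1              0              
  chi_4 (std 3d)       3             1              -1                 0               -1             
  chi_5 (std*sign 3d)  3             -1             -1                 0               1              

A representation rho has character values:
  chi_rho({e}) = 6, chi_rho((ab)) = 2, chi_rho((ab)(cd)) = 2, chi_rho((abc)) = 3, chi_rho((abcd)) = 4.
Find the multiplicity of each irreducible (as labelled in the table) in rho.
Multiplicities: chi_1: 3, chi_2: 0, chi_3: 0, chi_4: 0, chi_5: 1.

Argument: Use <chi_rho, chi> = (1/|G|) sum_C |C| * chi_rho(C) * conj(chi(C)) with |G| = 24 for each irreducible chi in the table:
  <chi_rho, chi_1> = (1/24)[1*(6)*conj(1) + 6*(2)*conj(1) + 3*(2)*conj(1) + 8*(3)*conj(1) + 6*(4)*conj(1)]
      = (1/24)[(6) + (12) + (6) + (24) + (24)] = 72/24 = 3
  <chi_rho, chi_2> = (1/24)[1*(6)*conj(1) + 6*(2)*conj(-1) + 3*(2)*conj(1) + 8*(3)*conj(1) + 6*(4)*conj(-1)]
      = (1/24)[(6) + (-12) + (6) + (24) + (-24)] = 0/24 = 0
  <chi_rho, chi_3> = (1/24)[1*(6)*conj(2) + 6*(2)*conj(0) + 3*(2)*conj(2) + 8*(3)*conj(-1) + 6*(4)*conj(0)]
      = (1/24)[(12) + (0) + (12) + (-24) + (0)] = 0/24 = 0
  <chi_rho, chi_4> = (1/24)[1*(6)*conj(3) + 6*(2)*conj(1) + 3*(2)*conj(-1) + 8*(3)*conj(0) + 6*(4)*conj(-1)]
      = (1/24)[(18) + (12) + (-6) + (0) + (-24)] = 0/24 = 0
  <chi_rho, chi_5> = (1/24)[1*(6)*conj(3) + 6*(2)*conj(-1) + 3*(2)*conj(-1) + 8*(3)*conj(0) + 6*(4)*conj(1)]
      = (1/24)[(18) + (-12) + (-6) + (0) + (24)] = 24/24 = 1
Dimension check: dim(rho) = sum (mult * dim) = 3*1 + 0*1 + 0*2 + 0*3 + 1*3 = 6 = chi_rho(e) = 6.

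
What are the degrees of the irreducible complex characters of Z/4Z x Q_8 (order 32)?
Dimensions: 1, 1, 1, 1, 1, 1, 1, 1, 1, 1, 1, 1, 1, 1, 1, 1, 2, 2, 2, 2

Justification: There are 20 irreducibles (= number of conjugacy classes). Their dimensions d_i satisfy sum d_i^2 = |G| = 32: 1 + 1 + 1 + 1 + 1 + 1 + 1 + 1 + 1 + 1 + 1 + 1 + 1 + 1 + 1 + 1 + 4 + 4 + 4 + 4 = 32. (For the product with Z/4Z: each of the 4 1-dim characters of Z/4Z tensors with each irrep of Q_8, giving 4 copies of each Q_8-dimension.)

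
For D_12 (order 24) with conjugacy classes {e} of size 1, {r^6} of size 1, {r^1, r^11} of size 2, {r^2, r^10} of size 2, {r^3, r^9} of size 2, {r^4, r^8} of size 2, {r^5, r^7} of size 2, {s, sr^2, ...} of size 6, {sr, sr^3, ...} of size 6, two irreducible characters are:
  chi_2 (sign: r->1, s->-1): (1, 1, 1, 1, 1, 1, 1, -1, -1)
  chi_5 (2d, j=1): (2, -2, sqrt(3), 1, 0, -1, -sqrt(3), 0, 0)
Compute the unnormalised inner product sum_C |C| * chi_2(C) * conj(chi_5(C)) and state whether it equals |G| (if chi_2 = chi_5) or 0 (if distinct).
Sum = 0; so <chi_2, chi_5> = 0 (distinct irreducibles are orthogonal).

Why: Compute term by term over conjugacy classes (|C| * chi_2(C) * conj(chi_5(C))):
  1*(1)*conj(2) + 1*(1)*conj(-2) + 2*(1)*conj(sqrt(3)) + 2*(1)*conj(1) + 2*(1)*conj(0) + 2*(1)*conj(-1) + 2*(1)*conj(-sqrt(3)) + 6*(-1)*conj(0) + 6*(-1)*conj(0)
  = (2) + (-2) + (2*sqrt(3)) + (2) + (0) + (-2) + (-2*sqrt(3)) + (0) + (0)
  = 0.
Dividing by |G| = 24 gives 0/24 = 0, matching the row-orthogonality relation <chi_2, chi_5> = [chi_2 = chi_5].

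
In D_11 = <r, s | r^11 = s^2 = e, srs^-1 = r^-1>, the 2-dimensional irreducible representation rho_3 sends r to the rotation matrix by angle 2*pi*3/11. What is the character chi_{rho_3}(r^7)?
chi_{rho_3}(r^7) = 2*cos(2*pi*3*7/11) = 2*cos(2*pi/11)

Why: rho_3(r^7) is rotation by angle 2*pi*3*7/11, whose trace is 2*cos(2*pi*3*7/11) = 2*cos(2*pi/11).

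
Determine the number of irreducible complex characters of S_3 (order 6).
3

Explanation: The number of irreducible complex representations of a finite group equals its number of conjugacy classes. Conjugacy classes in S_3 correspond to cycle types, i.e. partitions of 3; there are p(3) = 3 of them, so S_3 (order 6) has exactly 3 irreducible complex representations.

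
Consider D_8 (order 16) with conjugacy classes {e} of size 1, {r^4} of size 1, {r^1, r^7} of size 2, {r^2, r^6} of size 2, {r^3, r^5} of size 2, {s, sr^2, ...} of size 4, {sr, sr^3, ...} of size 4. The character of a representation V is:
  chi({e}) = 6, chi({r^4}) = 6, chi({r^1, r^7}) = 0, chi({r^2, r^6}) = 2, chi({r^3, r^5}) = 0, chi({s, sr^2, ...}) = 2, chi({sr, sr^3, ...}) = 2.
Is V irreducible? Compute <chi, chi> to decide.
Not irreducible (reducible): <chi, chi> = 7 > 1.

Explanation: <chi, chi> = (1/|G|) sum_C |C| * |chi(C)|^2 = (1/16)[1*|6|^2 + 1*|6|^2 + 2*|0|^2 + 2*|2|^2 + 2*|0|^2 + 4*|2|^2 + 4*|2|^2]
  = (1/16)[(36) + (36) + (0) + (8) + (0) + (16) + (16)] = 112/16 = 7.
A character is irreducible iff <chi, chi> = 1, so this representation is reducible.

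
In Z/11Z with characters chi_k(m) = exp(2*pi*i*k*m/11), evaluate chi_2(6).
chi_2(6) = zeta_11^12 = exp(2*I*pi/11)

chi_2(6) = zeta_11^(2*6) = zeta_11^12. Since zeta_11^11 = 1, this equals zeta_11^1 = exp(2*pi*i*1/11) = exp(2*I*pi/11).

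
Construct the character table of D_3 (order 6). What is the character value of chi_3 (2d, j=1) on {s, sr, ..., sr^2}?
Conjugacy classes: {e} of size 1, {r^1, r^2} of size 2, {s, sr, ..., sr^2} of size 3.
Character table:
  irrep \ class              {e} (size 1)  {r^1, r^2} (size 2)  {s, sr, ..., sr^2} (size 3)
  chi_1 (triv)               1             1                    1                          
  chi_2 (sign: r->1, s->-1)  1             1                    -1                         
  chi_3 (2d, j=1)            2             -1                   0                          

Spot check: chi_3 (2d, j=1) on {s, sr, ..., sr^2} = 0.

Proof sketch: D_3 has order 2*3 = 6 with 3 conjugacy classes, hence 3 irreducibles. Sum of squared dims 1 + 1 + 4 = 6 = |G|. Linear characters come from the abelianisation; the 2-dimensional irreps have character r^k -> 2*cos(2*pi*j*k/3), reflections -> 0.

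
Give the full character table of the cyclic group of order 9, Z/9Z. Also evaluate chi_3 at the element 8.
Character table of Z/9Z (irreps indexed chi_0,...,chi_8 with chi_k(m) = zeta_9^(k*m), zeta_9 = exp(2*pi*i/9)):
  irrep \ class  {0} (size 1)  {1} (size 1)    {2} (size 1)    {3} (size 1)    {4} (size 1)    {5} (size 1)    {6} (size 1)    {7} (size 1)    {8} (size 1)  
  chi_0          1             1               1               1               1               1               1               1               1             
  chi_1          1             exp(2*I*pi/9)   exp(4*I*pi/9)   exp(2*I*pi/3)   exp(8*I*pi/9)   exp(-8*I*pi/9)  exp(-2*I*pi/3)  exp(-4*I*pi/9)  exp(-2*I*pi/9)
  chi_2          1             exp(4*I*pi/9)   exp(8*I*pi/9)   exp(-2*I*pi/3)  exp(-2*I*pi/9)  exp(2*I*pi/9)   exp(2*I*pi/3)   exp(-8*I*pi/9)  exp(-4*I*pi/9)
  chi_3          1             exp(2*I*pi/3)   exp(-2*I*pi/3)  1               exp(2*I*pi/3)   exp(-2*I*pi/3)  1               exp(2*I*pi/3)   exp(-2*I*pi/3)
  chi_4          1             exp(8*I*pi/9)   exp(-2*I*pi/9)  exp(2*I*pi/3)   exp(-4*I*pi/9)  exp(4*I*pi/9)   exp(-2*I*pi/3)  exp(2*I*pi/9)   exp(-8*I*pi/9)
  chi_5          1             exp(-8*I*pi/9)  exp(2*I*pi/9)   exp(-2*I*pi/3)  exp(4*I*pi/9)   exp(-4*I*pi/9)  exp(2*I*pi/3)   exp(-2*I*pi/9)  exp(8*I*pi/9) 
  chi_6          1             exp(-2*I*pi/3)  exp(2*I*pi/3)   1               exp(-2*I*pi/3)  exp(2*I*pi/3)   1               exp(-2*I*pi/3)  exp(2*I*pi/3) 
  chi_7          1             exp(-4*I*pi/9)  exp(-8*I*pi/9)  exp(2*I*pi/3)   exp(2*I*pi/9)   exp(-2*I*pi/9)  exp(-2*I*pi/3)  exp(8*I*pi/9)   exp(4*I*pi/9) 
  chi_8          1             exp(-2*I*pi/9)  exp(-4*I*pi/9)  exp(-2*I*pi/3)  exp(-8*I*pi/9)  exp(8*I*pi/9)   exp(2*I*pi/3)   exp(4*I*pi/9)   exp(2*I*pi/9) 

Spot check: chi_3(8) = zeta_9^(3*8) = zeta_9^24 = exp(-2*I*pi/3).

Why: Z/9Z is abelian, so all 9 irreducible complex representations are 1-dimensional. They are given by chi_k(m) = zeta_9^(k*m) for k = 0,...,8. Row orthogonality: sum_m chi_k(m) conj(chi_l(m)) = 9 * [k = l].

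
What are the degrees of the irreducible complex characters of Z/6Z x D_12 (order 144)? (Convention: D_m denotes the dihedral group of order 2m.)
Dimensions: 1, 1, 1, 1, 1, 1, 1, 1, 1, 1, 1, 1, 1, 1, 1, 1, 1, 1, 1, 1, 1, 1, 1, 1, 2, 2, 2, 2, 2, 2, 2, 2, 2, 2, 2, 2, 2, 2, 2, 2, 2, 2, 2, 2, 2, 2, 2, 2, 2, 2, 2, 2, 2, 2

Reasoning: There are 54 irreducibles (= number of conjugacy classes). Their dimensions d_i satisfy sum d_i^2 = |G| = 144: 1 + 1 + 1 + 1 + 1 + 1 + 1 + 1 + 1 + 1 + 1 + 1 + 1 + 1 + 1 + 1 + 1 + 1 + 1 + 1 + 1 + 1 + 1 + 1 + 4 + 4 + 4 + 4 + 4 + 4 + 4 + 4 + 4 + 4 + 4 + 4 + 4 + 4 + 4 + 4 + 4 + 4 + 4 + 4 + 4 + 4 + 4 + 4 + 4 + 4 + 4 + 4 + 4 + 4 = 144. (For the product with Z/6Z: each of the 6 1-dim characters of Z/6Z tensors with each irrep of D_12, giving 6 copies of each D_12-dimension.)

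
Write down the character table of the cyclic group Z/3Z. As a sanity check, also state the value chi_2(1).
Character table of Z/3Z (irreps indexed chi_0,...,chi_2 with chi_k(m) = zeta_3^(k*m), zeta_3 = exp(2*pi*i/3)):
  irrep \ class  {0} (size 1)  {1} (size 1)    {2} (size 1)  
  chi_0          1             1               1             
  chi_1          1             exp(2*I*pi/3)   exp(-2*I*pi/3)
  chi_2          1             exp(-2*I*pi/3)  exp(2*I*pi/3) 

Spot check: chi_2(1) = zeta_3^(2*1) = zeta_3^2 = exp(-2*I*pi/3).

Solution. Z/3Z is abelian, so all 3 irreducible complex representations are 1-dimensional. They are given by chi_k(m) = zeta_3^(k*m) for k = 0,...,2. Row orthogonality: sum_m chi_k(m) conj(chi_l(m)) = 3 * [k = l].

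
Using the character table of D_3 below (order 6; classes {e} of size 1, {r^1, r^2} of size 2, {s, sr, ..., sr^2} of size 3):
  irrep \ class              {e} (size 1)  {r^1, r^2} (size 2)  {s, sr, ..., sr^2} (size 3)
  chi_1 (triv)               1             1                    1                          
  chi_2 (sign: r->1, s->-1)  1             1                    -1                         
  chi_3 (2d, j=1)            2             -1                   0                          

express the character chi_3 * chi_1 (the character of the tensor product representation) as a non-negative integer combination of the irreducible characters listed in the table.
chi_3 tensor chi_1 = chi_3 (all other irreducibles have multiplicity 0).

Explanation: The character of a tensor product is the pointwise product (chi_3 * chi_1)(C) = chi_3(C) * chi_1(C):
  {e}: (2)*(1), {r^1, r^2}: (-1)*(1), {s, sr, ..., sr^2}: (0)*(1)
so (chi_3 * chi_1) takes values
  {e} -> 2, {r^1, r^2} -> -1, {s, sr, ..., sr^2} -> 0.
Now take the inner product of this character with each irreducible chi from the table, <chi_3*chi_1, chi> = (1/6) sum_C |C| (chi_3*chi_1)(C) conj(chi(C)):
  <chi_3*chi_1, chi_1> = (1/6)[1*(2)*conj(1) + 2*(-1)*conj(1) + 3*(0)*conj(1)]
      = (1/6)[(2) + (-2) + (0)] = 0/6 = 0
  <chi_3*chi_1, chi_2> = (1/6)[1*(2)*conj(1) + 2*(-1)*conj(1) + 3*(0)*conj(-1)]
      = (1/6)[(2) + (-2) + (0)] = 0/6 = 0
  <chi_3*chi_1, chi_3> = (1/6)[1*(2)*conj(2) + 2*(-1)*conj(-1) + 3*(0)*conj(0)]
      = (1/6)[(4) + (2) + (0)] = 6/6 = 1
Hence the multiplicities are chi_3: 1. Dimension check: dim(chi_3)*dim(chi_1) = 2*1 = 2 and sum (mult * dim) = 1*2 = 2.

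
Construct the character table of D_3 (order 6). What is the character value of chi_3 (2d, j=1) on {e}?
Conjugacy classes: {e} of size 1, {r^1, r^2} of size 2, {s, sr, ..., sr^2} of size 3.
Character table:
  irrep \ class              {e} (size 1)  {r^1, r^2} (size 2)  {s, sr, ..., sr^2} (size 3)
  chi_1 (triv)               1             1                    1                          
  chi_2 (sign: r->1, s->-1)  1             1                    -1                         
  chi_3 (2d, j=1)            2             -1                   0                          

Spot check: chi_3 (2d, j=1) on {e} = 2.

Argument: D_3 has order 2*3 = 6 with 3 conjugacy classes, hence 3 irreducibles. Sum of squared dims 1 + 1 + 4 = 6 = |G|. Linear characters come from the abelianisation; the 2-dimensional irreps have character r^k -> 2*cos(2*pi*j*k/3), reflections -> 0.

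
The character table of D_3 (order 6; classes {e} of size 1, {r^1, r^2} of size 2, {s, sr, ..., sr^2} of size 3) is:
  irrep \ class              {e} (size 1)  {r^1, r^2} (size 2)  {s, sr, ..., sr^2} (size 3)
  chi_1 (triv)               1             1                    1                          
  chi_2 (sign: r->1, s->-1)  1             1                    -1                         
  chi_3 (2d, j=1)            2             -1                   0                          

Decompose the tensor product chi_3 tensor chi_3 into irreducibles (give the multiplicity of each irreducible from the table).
chi_3 tensor chi_3 = chi_1 + chi_2 + chi_3 (all other irreducibles have multiplicity 0).

Why: The character of a tensor product is the pointwise product (chi_3 * chi_3)(C) = chi_3(C) * chi_3(C):
  {e}: (2)*(2), {r^1, r^2}: (-1)*(-1), {s, sr, ..., sr^2}: (0)*(0)
so (chi_3 * chi_3) takes values
  {e} -> 4, {r^1, r^2} -> 1, {s, sr, ..., sr^2} -> 0.
Now take the inner product of this character with each irreducible chi from the table, <chi_3*chi_3, chi> = (1/6) sum_C |C| (chi_3*chi_3)(C) conj(chi(C)):
  <chi_3*chi_3, chi_1> = (1/6)[1*(4)*conj(1) + 2*(1)*conj(1) + 3*(0)*conj(1)]
      = (1/6)[(4) + (2) + (0)] = 6/6 = 1
  <chi_3*chi_3, chi_2> = (1/6)[1*(4)*conj(1) + 2*(1)*conj(1) + 3*(0)*conj(-1)]
      = (1/6)[(4) + (2) + (0)] = 6/6 = 1
  <chi_3*chi_3, chi_3> = (1/6)[1*(4)*conj(2) + 2*(1)*conj(-1) + 3*(0)*conj(0)]
      = (1/6)[(8) + (-2) + (0)] = 6/6 = 1
Hence the multiplicities are chi_1: 1, chi_2: 1, chi_3: 1. Dimension check: dim(chi_3)*dim(chi_3) = 2*2 = 4 and sum (mult * dim) = 1*1 + 1*1 + 1*2 = 4.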